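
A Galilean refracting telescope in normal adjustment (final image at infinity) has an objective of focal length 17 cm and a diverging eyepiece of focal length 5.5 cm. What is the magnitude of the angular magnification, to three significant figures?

3.09

|M| = f_obj/|f_eye| = 17/5.5 = 3.091.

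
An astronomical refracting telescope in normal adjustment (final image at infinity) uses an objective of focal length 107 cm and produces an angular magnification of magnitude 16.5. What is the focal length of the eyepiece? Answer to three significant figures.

6.48 cm

|M| = f_obj/f_eye, so f_eye = f_obj/|M| = 107/16.5 = 6.485 cm.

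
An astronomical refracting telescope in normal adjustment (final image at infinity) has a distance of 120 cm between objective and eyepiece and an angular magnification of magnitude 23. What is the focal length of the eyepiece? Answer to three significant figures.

5.00 cm

In normal adjustment the tube length equals f_obj + f_eye and |M| = f_obj/f_eye.
So f_obj = 23 f_eye and 23 f_eye + f_eye = 120 cm, giving f_eye = 120/24 = 5.000 cm and f_obj = 115.000 cm.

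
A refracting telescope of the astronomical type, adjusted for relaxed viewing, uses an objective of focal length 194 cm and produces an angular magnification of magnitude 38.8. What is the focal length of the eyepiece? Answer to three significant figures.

5.00 cm

|M| = f_obj/f_eye, so f_eye = f_obj/|M| = 194/38.8 = 5.000 cm.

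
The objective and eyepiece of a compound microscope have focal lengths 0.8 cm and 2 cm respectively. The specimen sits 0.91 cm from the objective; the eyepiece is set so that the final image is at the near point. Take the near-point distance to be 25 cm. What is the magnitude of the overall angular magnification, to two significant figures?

Objective: 1/d_i = 1/f_obj - 1/d_o = 1/0.8 - 1/0.91 = 0.15110 cm^-1, so d_i = 6.618 cm.
m_obj = -d_i/d_o = -6.618/0.91 = -7.273.
Eyepiece angular magnification (image at near point): M_eye = 1 + D/f_e = 1 + 25/2 = 13.500.
Overall M = m_obj x M_eye = (-7.273)(13.500) = -98.18.
|M| = 98.18.

98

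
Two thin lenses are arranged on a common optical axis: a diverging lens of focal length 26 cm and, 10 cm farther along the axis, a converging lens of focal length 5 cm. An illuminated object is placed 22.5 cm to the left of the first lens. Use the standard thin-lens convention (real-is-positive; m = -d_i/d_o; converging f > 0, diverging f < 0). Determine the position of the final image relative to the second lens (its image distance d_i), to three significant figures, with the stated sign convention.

Applying the thin-lens equation to the first lens, 1/(-26) = 1/22.5 + 1/d_i1, which gives d_i1 = -12.062 cm.
The intermediate image is virtual, 12.062 cm to the left of lens 1, so d_o2 = L - d_i1 = 10 - (-12.062) = 22.062 cm.
Applying the thin-lens equation again with f_2 = 5 cm and d_o2 = 22.062 cm gives d_i2 = 6.465 cm.

6.47 cm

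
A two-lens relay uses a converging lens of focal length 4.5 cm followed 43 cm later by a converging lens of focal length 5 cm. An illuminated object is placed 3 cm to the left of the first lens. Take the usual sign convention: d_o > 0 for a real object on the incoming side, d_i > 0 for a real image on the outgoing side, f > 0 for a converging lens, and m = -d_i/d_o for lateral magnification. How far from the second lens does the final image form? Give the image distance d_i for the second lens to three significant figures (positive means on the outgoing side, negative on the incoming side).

Applying the thin-lens equation to the first lens, 1/4.5 = 1/3 + 1/d_i1, which gives d_i1 = -9.000 cm.
With d_i1 < 0 the first image is virtual and lies on the object side; the object distance for lens 2 is d_o2 = 43 - (-9.000) = 52.000 cm.
Applying the thin-lens equation again with f_2 = 5 cm and d_o2 = 52.000 cm gives d_i2 = 5.532 cm.

5.53 cm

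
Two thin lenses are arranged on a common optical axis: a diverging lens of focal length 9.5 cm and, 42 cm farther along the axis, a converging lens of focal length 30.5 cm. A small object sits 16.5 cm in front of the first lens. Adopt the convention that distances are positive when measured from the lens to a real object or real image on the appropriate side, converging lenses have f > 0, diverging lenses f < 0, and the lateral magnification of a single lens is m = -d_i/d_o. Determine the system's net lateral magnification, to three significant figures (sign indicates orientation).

First lens: d_i1 = 1/(1/(-9.5) - 1/16.5) = -6.029 cm.
m_1 = -(-6.029)/16.5 = 0.3654.
The intermediate image is virtual, 6.029 cm to the left of lens 1, so d_o2 = L - d_i1 = 42 - (-6.029) = 48.029 cm.
Second lens: d_i2 = 1/(1/30.5 - 1/(48.029)) = 83.570 cm.
m_2 = -(83.570)/(48.029) = -1.7400.
Total m = m_1 x m_2 = (0.3654)(-1.7400) = -0.6358.

-0.636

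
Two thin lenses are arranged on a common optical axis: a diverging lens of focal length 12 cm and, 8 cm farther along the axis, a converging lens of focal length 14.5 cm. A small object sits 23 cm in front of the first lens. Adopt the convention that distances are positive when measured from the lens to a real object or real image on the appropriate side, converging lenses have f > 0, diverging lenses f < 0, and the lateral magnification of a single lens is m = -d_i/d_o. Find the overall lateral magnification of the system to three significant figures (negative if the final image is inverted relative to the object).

-3.59

First lens: d_i1 = 1/(1/(-12) - 1/23) = -7.886 cm.
m_1 = -(-7.886)/23 = 0.3429.
The intermediate image is virtual, 7.886 cm to the left of lens 1, so d_o2 = L - d_i1 = 8 - (-7.886) = 15.886 cm.
Second lens: d_i2 = 1/(1/14.5 - 1/(15.886)) = 166.227 cm.
m_2 = -(166.227)/(15.886) = -10.4639.
Total m = m_1 x m_2 = (0.3429)(-10.4639) = -3.5876.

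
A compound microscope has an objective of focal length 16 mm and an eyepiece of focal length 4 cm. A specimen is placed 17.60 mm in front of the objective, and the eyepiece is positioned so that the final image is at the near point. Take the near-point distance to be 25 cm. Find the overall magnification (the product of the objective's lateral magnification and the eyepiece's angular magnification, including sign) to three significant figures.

-72.5

Convert to cm: f_obj = 16 mm = 1.6 cm; d_o = 17.60 mm = 1.76 cm.
Objective: 1/d_i = 1/f_obj - 1/d_o = 1/1.6 - 1/1.76 = 0.05682 cm^-1, so d_i = 17.600 cm.
m_obj = -d_i/d_o = -17.600/1.76 = -10.000.
Eyepiece angular magnification (image at near point): M_eye = 1 + D/f_e = 1 + 25/4 = 7.250.
Overall M = m_obj x M_eye = (-10.000)(7.250) = -72.50.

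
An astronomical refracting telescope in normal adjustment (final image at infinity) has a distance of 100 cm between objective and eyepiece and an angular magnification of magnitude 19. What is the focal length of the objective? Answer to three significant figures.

In normal adjustment the tube length equals f_obj + f_eye and |M| = f_obj/f_eye.
So f_obj = 19 f_eye and 19 f_eye + f_eye = 100 cm, giving f_eye = 100/20 = 5.000 cm and f_obj = 95.000 cm.

95.0 cm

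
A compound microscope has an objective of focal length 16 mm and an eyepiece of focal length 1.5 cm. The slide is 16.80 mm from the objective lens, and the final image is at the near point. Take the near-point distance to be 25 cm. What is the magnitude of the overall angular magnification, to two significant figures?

Convert to cm: f_obj = 16 mm = 1.6 cm; d_o = 16.80 mm = 1.68 cm.
Objective: 1/d_i = 1/f_obj - 1/d_o = 1/1.6 - 1/1.68 = 0.02976 cm^-1, so d_i = 33.600 cm.
m_obj = -d_i/d_o = -33.600/1.68 = -20.000.
Eyepiece angular magnification (image at near point): M_eye = 1 + D/f_e = 1 + 25/1.5 = 17.667.
Overall M = m_obj x M_eye = (-20.000)(17.667) = -353.33.
|M| = 353.33.

350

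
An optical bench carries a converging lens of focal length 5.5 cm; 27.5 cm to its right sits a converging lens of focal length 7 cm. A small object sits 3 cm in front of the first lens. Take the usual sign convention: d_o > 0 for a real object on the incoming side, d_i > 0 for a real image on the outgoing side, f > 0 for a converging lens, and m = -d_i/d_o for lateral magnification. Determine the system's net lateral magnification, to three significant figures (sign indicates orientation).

-0.568

Applying the thin-lens equation to the first lens, 1/5.5 = 1/3 + 1/d_i1, which gives d_i1 = -6.600 cm.
Its lateral magnification is m_1 = -d_i1/d_o1 = -(-6.600)/3 = 2.2000.
The intermediate image is virtual, 6.600 cm to the left of lens 1, so d_o2 = L - d_i1 = 27.5 - (-6.600) = 34.100 cm.
Applying the thin-lens equation again with f_2 = 7 cm and d_o2 = 34.100 cm gives d_i2 = 8.808 cm.
m_2 = -(8.808)/(34.100) = -0.2583.
Overall magnification: m = m_1 m_2 = -0.5683.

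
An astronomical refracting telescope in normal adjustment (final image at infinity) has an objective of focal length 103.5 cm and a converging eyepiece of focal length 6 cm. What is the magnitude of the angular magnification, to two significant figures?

17

|M| = f_obj/|f_eye| = 103.5/6 = 17.250.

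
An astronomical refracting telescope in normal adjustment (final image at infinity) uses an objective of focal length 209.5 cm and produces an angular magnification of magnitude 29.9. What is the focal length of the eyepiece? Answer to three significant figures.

|M| = f_obj/f_eye, so f_eye = f_obj/|M| = 209.5/29.9 = 7.007 cm.

7.01 cm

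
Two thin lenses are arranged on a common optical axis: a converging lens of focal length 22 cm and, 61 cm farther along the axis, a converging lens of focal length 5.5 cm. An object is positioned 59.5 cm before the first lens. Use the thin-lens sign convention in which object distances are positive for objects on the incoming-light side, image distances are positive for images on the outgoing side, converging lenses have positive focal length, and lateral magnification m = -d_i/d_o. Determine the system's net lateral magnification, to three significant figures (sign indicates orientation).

Lens 1: 1/d_i1 = 1/f_1 - 1/d_o1 = 1/22 - 1/59.5 = 0.02865 cm^-1, so d_i1 = 34.907 cm.
m_1 = -(34.907)/59.5 = -0.5867.
Object distance for lens 2: d_o2 = 61 - 34.907 = 26.093 cm.
Lens 2: 1/d_i2 = 1/f_2 - 1/d_o2 = 1/5.5 - 1/(26.093) = 0.14349 cm^-1, so d_i2 = 6.969 cm.
m_2 = -(6.969)/(26.093) = -0.2671.
Total m = m_1 x m_2 = (-0.5867)(-0.2671) = 0.1567.

0.157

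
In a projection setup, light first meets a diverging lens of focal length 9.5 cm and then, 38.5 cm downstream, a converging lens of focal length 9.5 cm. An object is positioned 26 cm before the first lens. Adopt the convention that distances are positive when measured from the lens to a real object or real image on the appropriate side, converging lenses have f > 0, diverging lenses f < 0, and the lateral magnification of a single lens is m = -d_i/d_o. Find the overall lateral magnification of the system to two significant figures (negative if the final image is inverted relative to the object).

First lens: d_i1 = 1/(1/(-9.5) - 1/26) = -6.958 cm.
m_1 = -(-6.958)/26 = 0.2676.
The intermediate image is virtual, 6.958 cm to the left of lens 1, so d_o2 = L - d_i1 = 38.5 - (-6.958) = 45.458 cm.
Second lens: d_i2 = 1/(1/9.5 - 1/(45.458)) = 12.010 cm.
m_2 = -(12.010)/(45.458) = -0.2642.
Total m = m_1 x m_2 = (0.2676)(-0.2642) = -0.0707.

-0.071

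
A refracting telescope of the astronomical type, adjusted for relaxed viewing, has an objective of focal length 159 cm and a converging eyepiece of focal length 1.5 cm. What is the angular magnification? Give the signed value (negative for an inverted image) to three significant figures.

M = -f_obj/f_eye = -159/(1.5) = -106.000.

-106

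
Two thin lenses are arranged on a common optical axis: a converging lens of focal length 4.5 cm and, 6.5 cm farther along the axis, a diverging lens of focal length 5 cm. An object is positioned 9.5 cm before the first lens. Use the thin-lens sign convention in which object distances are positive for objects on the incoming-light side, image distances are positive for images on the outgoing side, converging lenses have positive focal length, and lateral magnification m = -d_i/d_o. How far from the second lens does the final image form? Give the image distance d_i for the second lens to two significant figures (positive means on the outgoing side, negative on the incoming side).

Applying the thin-lens equation to the first lens, 1/4.5 = 1/9.5 + 1/d_i1, which gives d_i1 = 8.550 cm.
This image would form 8.550 cm past lens 1, i.e. 2.050 cm beyond lens 2, so it is a virtual object for lens 2: d_o2 = 6.5 - 8.550 = -2.050 cm.
Applying the thin-lens equation again with f_2 = -5 cm and d_o2 = -2.050 cm gives d_i2 = 3.475 cm.

3.5 cm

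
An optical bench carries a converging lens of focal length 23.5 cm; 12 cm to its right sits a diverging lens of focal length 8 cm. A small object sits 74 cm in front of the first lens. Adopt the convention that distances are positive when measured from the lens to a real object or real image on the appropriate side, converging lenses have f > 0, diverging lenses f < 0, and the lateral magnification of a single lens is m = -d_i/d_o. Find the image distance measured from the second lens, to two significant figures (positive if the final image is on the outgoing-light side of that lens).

Applying the thin-lens equation to the first lens, 1/23.5 = 1/74 + 1/d_i1, which gives d_i1 = 34.436 cm.
Since 34.436 cm > 12 cm, the first image lies past the second lens and serves as a virtual object: d_o2 = L - d_i1 = -22.436 cm.
Applying the thin-lens equation again with f_2 = -8 cm and d_o2 = -22.436 cm gives d_i2 = -12.433 cm.

-12 cm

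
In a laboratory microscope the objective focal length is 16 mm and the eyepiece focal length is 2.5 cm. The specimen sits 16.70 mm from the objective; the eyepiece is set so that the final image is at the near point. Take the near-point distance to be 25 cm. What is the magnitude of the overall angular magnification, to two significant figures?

250

Convert to cm: f_obj = 16 mm = 1.6 cm; d_o = 16.70 mm = 1.67 cm.
Objective: 1/d_i = 1/f_obj - 1/d_o = 1/1.6 - 1/1.67 = 0.02620 cm^-1, so d_i = 38.171 cm.
m_obj = -d_i/d_o = -38.171/1.67 = -22.857.
Eyepiece angular magnification (image at near point): M_eye = 1 + D/f_e = 1 + 25/2.5 = 11.000.
Overall M = m_obj x M_eye = (-22.857)(11.000) = -251.43.
|M| = 251.43.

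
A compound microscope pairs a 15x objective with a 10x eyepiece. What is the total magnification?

150

The overall magnification of a compound microscope is the product of the objective and eyepiece magnifications:
M = M_obj x M_eye = 15 x 10 = 150.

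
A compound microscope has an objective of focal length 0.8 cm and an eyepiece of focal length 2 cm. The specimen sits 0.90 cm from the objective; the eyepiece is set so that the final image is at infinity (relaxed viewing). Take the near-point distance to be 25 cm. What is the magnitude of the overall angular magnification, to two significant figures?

100

Objective: 1/d_i = 1/f_obj - 1/d_o = 1/0.8 - 1/0.90 = 0.13889 cm^-1, so d_i = 7.200 cm.
m_obj = -d_i/d_o = -7.200/0.90 = -8.000.
Eyepiece angular magnification (image at infinity): M_eye = D/f_e = 25/2 = 12.500.
Overall M = m_obj x M_eye = (-8.000)(12.500) = -100.00.
|M| = 100.00.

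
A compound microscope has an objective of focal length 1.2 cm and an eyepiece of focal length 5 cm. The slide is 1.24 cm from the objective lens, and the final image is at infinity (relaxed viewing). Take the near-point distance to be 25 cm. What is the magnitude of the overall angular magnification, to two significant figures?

Objective: 1/d_i = 1/f_obj - 1/d_o = 1/1.2 - 1/1.24 = 0.02688 cm^-1, so d_i = 37.200 cm.
m_obj = -d_i/d_o = -37.200/1.24 = -30.000.
Eyepiece angular magnification (image at infinity): M_eye = D/f_e = 25/5 = 5.000.
Overall M = m_obj x M_eye = (-30.000)(5.000) = -150.00.
|M| = 150.00.

150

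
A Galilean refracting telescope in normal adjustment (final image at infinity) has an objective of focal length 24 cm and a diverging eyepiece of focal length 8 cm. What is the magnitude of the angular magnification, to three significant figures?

3.00

|M| = f_obj/|f_eye| = 24/8 = 3.000.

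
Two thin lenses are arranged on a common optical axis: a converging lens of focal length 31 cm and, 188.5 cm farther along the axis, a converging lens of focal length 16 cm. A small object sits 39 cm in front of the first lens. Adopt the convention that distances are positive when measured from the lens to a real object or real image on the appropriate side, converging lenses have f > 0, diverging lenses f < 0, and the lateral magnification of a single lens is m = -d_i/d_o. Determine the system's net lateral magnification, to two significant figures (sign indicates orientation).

2.9

First lens: d_i1 = 1/(1/31 - 1/39) = 151.125 cm.
m_1 = -(151.125)/39 = -3.8750.
Object distance for lens 2: d_o2 = 188.5 - 151.125 = 37.375 cm.
Second lens: d_i2 = 1/(1/16 - 1/(37.375)) = 27.977 cm.
m_2 = -(27.977)/(37.375) = -0.7485.
Total m = m_1 x m_2 = (-3.8750)(-0.7485) = 2.9006.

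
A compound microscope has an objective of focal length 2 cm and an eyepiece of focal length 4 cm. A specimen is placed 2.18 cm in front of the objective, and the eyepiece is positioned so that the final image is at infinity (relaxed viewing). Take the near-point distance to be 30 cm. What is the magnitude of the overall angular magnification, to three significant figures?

Objective: 1/d_i = 1/f_obj - 1/d_o = 1/2 - 1/2.18 = 0.04128 cm^-1, so d_i = 24.222 cm.
m_obj = -d_i/d_o = -24.222/2.18 = -11.111.
Eyepiece angular magnification (image at infinity): M_eye = D/f_e = 30/4 = 7.500.
Overall M = m_obj x M_eye = (-11.111)(7.500) = -83.33.
|M| = 83.33.

83.3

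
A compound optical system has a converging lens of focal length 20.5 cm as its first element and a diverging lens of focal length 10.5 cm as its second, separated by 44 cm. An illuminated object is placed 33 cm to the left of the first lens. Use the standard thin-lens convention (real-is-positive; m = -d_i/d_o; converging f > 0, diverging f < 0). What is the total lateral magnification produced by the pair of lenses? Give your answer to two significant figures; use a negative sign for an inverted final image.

First lens: d_i1 = 1/(1/20.5 - 1/33) = 54.120 cm.
m_1 = -(54.120)/33 = -1.6400.
Since 54.120 cm > 44 cm, the first image lies past the second lens and serves as a virtual object: d_o2 = L - d_i1 = -10.120 cm.
Second lens: d_i2 = 1/(1/(-10.5) - 1/(-10.120)) = 279.632 cm.
m_2 = -(279.632)/(-10.120) = 27.6316.
Total m = m_1 x m_2 = (-1.6400)(27.6316) = -45.3158.

-45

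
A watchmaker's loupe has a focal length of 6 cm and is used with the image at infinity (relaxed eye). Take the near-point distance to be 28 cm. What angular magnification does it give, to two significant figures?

4.7

M = D/f = 28/6 = 4.667.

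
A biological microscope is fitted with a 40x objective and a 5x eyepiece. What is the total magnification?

200

The overall magnification of a compound microscope is the product of the objective and eyepiece magnifications:
M = M_obj x M_eye = 40 x 5 = 200.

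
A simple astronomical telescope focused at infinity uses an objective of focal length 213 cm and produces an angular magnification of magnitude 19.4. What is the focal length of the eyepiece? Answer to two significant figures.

|M| = f_obj/f_eye, so f_eye = f_obj/|M| = 213/19.4 = 10.979 cm.

11 cm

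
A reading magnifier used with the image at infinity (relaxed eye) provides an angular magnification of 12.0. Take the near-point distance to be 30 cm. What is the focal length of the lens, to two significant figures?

For the image at infinity, M = D/f.
f = D/M = 30/12.0 = 2.500 cm.

2.5 cm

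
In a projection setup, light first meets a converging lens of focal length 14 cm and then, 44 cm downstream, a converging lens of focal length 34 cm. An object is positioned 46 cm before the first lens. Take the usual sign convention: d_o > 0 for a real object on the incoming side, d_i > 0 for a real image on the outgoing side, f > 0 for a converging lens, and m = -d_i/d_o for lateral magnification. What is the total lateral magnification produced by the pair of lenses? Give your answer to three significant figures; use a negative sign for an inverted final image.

-1.47

Applying the thin-lens equation to the first lens, 1/14 = 1/46 + 1/d_i1, which gives d_i1 = 20.125 cm.
Its lateral magnification is m_1 = -d_i1/d_o1 = -(20.125)/46 = -0.4375.
The intermediate image is 20.125 cm to the right of lens 1, so d_o2 = L - d_i1 = 44 - 20.125 = 23.875 cm.
Applying the thin-lens equation again with f_2 = 34 cm and d_o2 = 23.875 cm gives d_i2 = -80.173 cm.
m_2 = -(-80.173)/(23.875) = 3.3580.
Total m = m_1 x m_2 = (-0.4375)(3.3580) = -1.4691.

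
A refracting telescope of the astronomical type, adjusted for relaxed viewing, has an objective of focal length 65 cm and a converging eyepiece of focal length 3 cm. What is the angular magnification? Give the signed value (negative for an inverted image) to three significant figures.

M = -f_obj/f_eye = -65/(3) = -21.667.

-21.7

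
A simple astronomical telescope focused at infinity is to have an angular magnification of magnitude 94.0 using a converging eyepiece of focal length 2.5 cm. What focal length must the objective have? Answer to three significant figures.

235 cm

|M| = f_obj/|f_eye|, so f_obj = |M| x |f_eye| = 94.0 x 2.5 = 235.000 cm.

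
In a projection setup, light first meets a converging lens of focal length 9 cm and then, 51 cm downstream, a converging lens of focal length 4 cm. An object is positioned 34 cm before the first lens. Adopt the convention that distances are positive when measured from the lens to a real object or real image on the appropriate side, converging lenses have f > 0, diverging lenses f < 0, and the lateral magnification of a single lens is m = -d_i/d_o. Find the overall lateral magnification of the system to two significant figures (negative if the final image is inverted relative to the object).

Lens 1: 1/d_i1 = 1/f_1 - 1/d_o1 = 1/9 - 1/34 = 0.08170 cm^-1, so d_i1 = 12.240 cm.
m_1 = -(12.240)/34 = -0.3600.
That image sits 38.760 cm in front of the second lens, so d_o2 = 38.760 cm.
Lens 2: 1/d_i2 = 1/f_2 - 1/d_o2 = 1/4 - 1/(38.760) = 0.22420 cm^-1, so d_i2 = 4.460 cm.
m_2 = -(4.460)/(38.760) = -0.1151.
Overall magnification: m = m_1 m_2 = 0.0414.

0.041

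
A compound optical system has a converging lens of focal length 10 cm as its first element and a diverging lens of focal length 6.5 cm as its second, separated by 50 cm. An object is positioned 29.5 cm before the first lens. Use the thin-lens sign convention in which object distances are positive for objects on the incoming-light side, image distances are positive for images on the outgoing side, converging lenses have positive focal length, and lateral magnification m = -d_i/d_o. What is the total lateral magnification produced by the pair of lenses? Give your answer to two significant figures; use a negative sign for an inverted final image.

Lens 1: 1/d_i1 = 1/f_1 - 1/d_o1 = 1/10 - 1/29.5 = 0.06610 cm^-1, so d_i1 = 15.128 cm.
m_1 = -(15.128)/29.5 = -0.5128.
That image sits 34.872 cm in front of the second lens, so d_o2 = 34.872 cm.
Lens 2: 1/d_i2 = 1/f_2 - 1/d_o2 = 1/(-6.5) - 1/(34.872) = -0.18252 cm^-1, so d_i2 = -5.479 cm.
m_2 = -(-5.479)/(34.872) = 0.1571.
The system's lateral magnification is m_1 m_2 = (-0.5128)(0.1571) = -0.0806.

-0.081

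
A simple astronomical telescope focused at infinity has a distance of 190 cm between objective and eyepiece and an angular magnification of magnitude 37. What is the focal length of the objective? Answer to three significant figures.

In normal adjustment the tube length equals f_obj + f_eye and |M| = f_obj/f_eye.
So f_obj = 37 f_eye and 37 f_eye + f_eye = 190 cm, giving f_eye = 190/38 = 5.000 cm and f_obj = 185.000 cm.

185 cm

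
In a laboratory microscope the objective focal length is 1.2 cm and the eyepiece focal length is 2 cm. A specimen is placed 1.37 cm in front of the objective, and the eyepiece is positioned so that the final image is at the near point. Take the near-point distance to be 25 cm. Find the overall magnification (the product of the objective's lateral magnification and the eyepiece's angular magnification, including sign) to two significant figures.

Objective: 1/d_i = 1/f_obj - 1/d_o = 1/1.2 - 1/1.37 = 0.10341 cm^-1, so d_i = 9.671 cm.
m_obj = -d_i/d_o = -9.671/1.37 = -7.059.
Eyepiece angular magnification (image at near point): M_eye = 1 + D/f_e = 1 + 25/2 = 13.500.
Overall M = m_obj x M_eye = (-7.059)(13.500) = -95.29.

-95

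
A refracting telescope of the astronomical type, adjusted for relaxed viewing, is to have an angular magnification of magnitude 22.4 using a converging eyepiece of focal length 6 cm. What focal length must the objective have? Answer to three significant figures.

|M| = f_obj/|f_eye|, so f_obj = |M| x |f_eye| = 22.4 x 6 = 134.400 cm.

134 cm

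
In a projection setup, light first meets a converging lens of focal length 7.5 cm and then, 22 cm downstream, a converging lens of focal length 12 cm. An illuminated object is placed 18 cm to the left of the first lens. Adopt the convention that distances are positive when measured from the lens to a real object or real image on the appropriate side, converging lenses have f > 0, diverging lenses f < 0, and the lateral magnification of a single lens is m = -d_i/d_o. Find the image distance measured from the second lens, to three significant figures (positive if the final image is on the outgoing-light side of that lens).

-38.4 cm

Applying the thin-lens equation to the first lens, 1/7.5 = 1/18 + 1/d_i1, which gives d_i1 = 12.857 cm.
Object distance for lens 2: d_o2 = 22 - 12.857 = 9.143 cm.
Applying the thin-lens equation again with f_2 = 12 cm and d_o2 = 9.143 cm gives d_i2 = -38.400 cm.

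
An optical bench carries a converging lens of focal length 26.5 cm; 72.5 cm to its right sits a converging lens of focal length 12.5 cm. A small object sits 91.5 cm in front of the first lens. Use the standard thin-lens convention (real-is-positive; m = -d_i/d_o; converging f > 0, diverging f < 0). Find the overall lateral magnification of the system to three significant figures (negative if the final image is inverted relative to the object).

Applying the thin-lens equation to the first lens, 1/26.5 = 1/91.5 + 1/d_i1, which gives d_i1 = 37.304 cm.
Its lateral magnification is m_1 = -d_i1/d_o1 = -(37.304)/91.5 = -0.4077.
Object distance for lens 2: d_o2 = 72.5 - 37.304 = 35.196 cm.
Applying the thin-lens equation again with f_2 = 12.5 cm and d_o2 = 35.196 cm gives d_i2 = 19.384 cm.
m_2 = -(19.384)/(35.196) = -0.5508.
The system's lateral magnification is m_1 m_2 = (-0.4077)(-0.5508) = 0.2245.

0.225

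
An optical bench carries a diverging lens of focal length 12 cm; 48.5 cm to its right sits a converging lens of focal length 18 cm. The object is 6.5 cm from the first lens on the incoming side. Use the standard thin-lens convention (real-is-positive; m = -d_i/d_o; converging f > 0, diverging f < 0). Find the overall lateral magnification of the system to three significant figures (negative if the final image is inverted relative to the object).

Applying the thin-lens equation to the first lens, 1/(-12) = 1/6.5 + 1/d_i1, which gives d_i1 = -4.216 cm.
Its lateral magnification is m_1 = -d_i1/d_o1 = -(-4.216)/6.5 = 0.6486.
The intermediate image is virtual, 4.216 cm to the left of lens 1, so d_o2 = L - d_i1 = 48.5 - (-4.216) = 52.716 cm.
Applying the thin-lens equation again with f_2 = 18 cm and d_o2 = 52.716 cm gives d_i2 = 27.333 cm.
m_2 = -(27.333)/(52.716) = -0.5185.
Overall magnification: m = m_1 m_2 = -0.3363.

-0.336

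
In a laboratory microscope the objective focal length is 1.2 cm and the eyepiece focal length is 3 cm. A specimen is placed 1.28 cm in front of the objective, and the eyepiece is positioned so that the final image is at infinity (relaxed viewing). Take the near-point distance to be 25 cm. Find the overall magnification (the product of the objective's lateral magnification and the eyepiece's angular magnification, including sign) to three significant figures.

Objective: 1/d_i = 1/f_obj - 1/d_o = 1/1.2 - 1/1.28 = 0.05208 cm^-1, so d_i = 19.200 cm.
m_obj = -d_i/d_o = -19.200/1.28 = -15.000.
Eyepiece angular magnification (image at infinity): M_eye = D/f_e = 25/3 = 8.333.
Overall M = m_obj x M_eye = (-15.000)(8.333) = -125.00.

-125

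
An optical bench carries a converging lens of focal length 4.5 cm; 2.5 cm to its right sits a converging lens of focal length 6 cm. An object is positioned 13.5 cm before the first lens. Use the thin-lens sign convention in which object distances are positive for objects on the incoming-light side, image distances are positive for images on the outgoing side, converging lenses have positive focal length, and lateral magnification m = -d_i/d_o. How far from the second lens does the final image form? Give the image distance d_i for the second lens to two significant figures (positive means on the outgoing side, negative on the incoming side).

Lens 1: 1/d_i1 = 1/f_1 - 1/d_o1 = 1/4.5 - 1/13.5 = 0.14815 cm^-1, so d_i1 = 6.750 cm.
This image would form 6.750 cm past lens 1, i.e. 4.250 cm beyond lens 2, so it is a virtual object for lens 2: d_o2 = 2.5 - 6.750 = -4.250 cm.
Lens 2: 1/d_i2 = 1/f_2 - 1/d_o2 = 1/6 - 1/(-4.250) = 0.40196 cm^-1, so d_i2 = 2.488 cm.

2.5 cm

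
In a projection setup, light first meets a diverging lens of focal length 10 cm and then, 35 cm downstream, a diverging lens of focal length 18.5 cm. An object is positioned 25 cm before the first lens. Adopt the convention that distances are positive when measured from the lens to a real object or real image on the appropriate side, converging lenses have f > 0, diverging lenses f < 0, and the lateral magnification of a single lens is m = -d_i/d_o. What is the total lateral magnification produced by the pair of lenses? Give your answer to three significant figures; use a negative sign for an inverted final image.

First lens: d_i1 = 1/(1/(-10) - 1/25) = -7.143 cm.
m_1 = -(-7.143)/25 = 0.2857.
The intermediate image is virtual, 7.143 cm to the left of lens 1, so d_o2 = L - d_i1 = 35 - (-7.143) = 42.143 cm.
Second lens: d_i2 = 1/(1/(-18.5) - 1/(42.143)) = -12.856 cm.
m_2 = -(-12.856)/(42.143) = 0.3051.
Overall magnification: m = m_1 m_2 = 0.0872.

0.0872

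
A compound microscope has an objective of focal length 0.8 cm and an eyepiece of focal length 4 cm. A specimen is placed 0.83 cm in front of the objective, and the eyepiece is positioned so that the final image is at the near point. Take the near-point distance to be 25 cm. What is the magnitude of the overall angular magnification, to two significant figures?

Objective: 1/d_i = 1/f_obj - 1/d_o = 1/0.8 - 1/0.83 = 0.04518 cm^-1, so d_i = 22.133 cm.
m_obj = -d_i/d_o = -22.133/0.83 = -26.667.
Eyepiece angular magnification (image at near point): M_eye = 1 + D/f_e = 1 + 25/4 = 7.250.
Overall M = m_obj x M_eye = (-26.667)(7.250) = -193.33.
|M| = 193.33.

190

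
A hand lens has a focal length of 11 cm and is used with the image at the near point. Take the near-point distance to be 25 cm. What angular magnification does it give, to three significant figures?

M = 1 + D/f = 1 + 25/11 = 3.273.

3.27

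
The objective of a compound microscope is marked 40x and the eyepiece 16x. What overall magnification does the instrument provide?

The overall magnification of a compound microscope is the product of the objective and eyepiece magnifications:
M = M_obj x M_eye = 40 x 16 = 640.

640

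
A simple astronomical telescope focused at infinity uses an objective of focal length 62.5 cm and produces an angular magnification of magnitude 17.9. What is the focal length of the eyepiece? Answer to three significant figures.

|M| = f_obj/f_eye, so f_eye = f_obj/|M| = 62.5/17.9 = 3.492 cm.

3.49 cm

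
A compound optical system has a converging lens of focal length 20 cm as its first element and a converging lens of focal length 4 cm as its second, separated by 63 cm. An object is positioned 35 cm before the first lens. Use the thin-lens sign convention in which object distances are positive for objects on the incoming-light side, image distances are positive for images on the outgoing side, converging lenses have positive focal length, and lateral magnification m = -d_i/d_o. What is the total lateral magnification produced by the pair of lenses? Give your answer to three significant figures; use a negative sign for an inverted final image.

0.432

Lens 1: 1/d_i1 = 1/f_1 - 1/d_o1 = 1/20 - 1/35 = 0.02143 cm^-1, so d_i1 = 46.667 cm.
m_1 = -(46.667)/35 = -1.3333.
The intermediate image is 46.667 cm to the right of lens 1, so d_o2 = L - d_i1 = 63 - 46.667 = 16.333 cm.
Lens 2: 1/d_i2 = 1/f_2 - 1/d_o2 = 1/4 - 1/(16.333) = 0.18878 cm^-1, so d_i2 = 5.297 cm.
m_2 = -(5.297)/(16.333) = -0.3243.
Overall magnification: m = m_1 m_2 = 0.4324.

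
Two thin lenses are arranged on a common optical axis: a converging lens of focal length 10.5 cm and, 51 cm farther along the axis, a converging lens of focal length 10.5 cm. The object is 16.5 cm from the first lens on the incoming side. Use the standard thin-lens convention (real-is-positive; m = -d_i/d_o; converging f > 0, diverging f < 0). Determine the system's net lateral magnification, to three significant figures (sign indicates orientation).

First lens: d_i1 = 1/(1/10.5 - 1/16.5) = 28.875 cm.
m_1 = -(28.875)/16.5 = -1.7500.
That image sits 22.125 cm in front of the second lens, so d_o2 = 22.125 cm.
Second lens: d_i2 = 1/(1/10.5 - 1/(22.125)) = 19.984 cm.
m_2 = -(19.984)/(22.125) = -0.9032.
Total m = m_1 x m_2 = (-1.7500)(-0.9032) = 1.5806.

1.58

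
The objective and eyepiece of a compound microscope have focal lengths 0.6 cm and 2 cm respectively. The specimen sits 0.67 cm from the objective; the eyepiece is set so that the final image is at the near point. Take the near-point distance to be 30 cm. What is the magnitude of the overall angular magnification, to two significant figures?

Objective: 1/d_i = 1/f_obj - 1/d_o = 1/0.6 - 1/0.67 = 0.17413 cm^-1, so d_i = 5.743 cm.
m_obj = -d_i/d_o = -5.743/0.67 = -8.571.
Eyepiece angular magnification (image at near point): M_eye = 1 + D/f_e = 1 + 30/2 = 16.000.
Overall M = m_obj x M_eye = (-8.571)(16.000) = -137.14.
|M| = 137.14.

140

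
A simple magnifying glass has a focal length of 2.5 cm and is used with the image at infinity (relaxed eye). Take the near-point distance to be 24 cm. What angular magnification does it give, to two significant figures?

M = D/f = 24/2.5 = 9.600.

9.6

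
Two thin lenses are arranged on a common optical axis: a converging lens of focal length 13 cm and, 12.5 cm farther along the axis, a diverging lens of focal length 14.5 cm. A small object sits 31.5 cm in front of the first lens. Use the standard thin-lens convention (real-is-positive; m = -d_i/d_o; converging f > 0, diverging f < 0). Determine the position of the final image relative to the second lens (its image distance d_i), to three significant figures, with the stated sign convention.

28.7 cm

Applying the thin-lens equation to the first lens, 1/13 = 1/31.5 + 1/d_i1, which gives d_i1 = 22.135 cm.
Since 22.135 cm > 12.5 cm, the first image lies past the second lens and serves as a virtual object: d_o2 = L - d_i1 = -9.635 cm.
Applying the thin-lens equation again with f_2 = -14.5 cm and d_o2 = -9.635 cm gives d_i2 = 28.718 cm.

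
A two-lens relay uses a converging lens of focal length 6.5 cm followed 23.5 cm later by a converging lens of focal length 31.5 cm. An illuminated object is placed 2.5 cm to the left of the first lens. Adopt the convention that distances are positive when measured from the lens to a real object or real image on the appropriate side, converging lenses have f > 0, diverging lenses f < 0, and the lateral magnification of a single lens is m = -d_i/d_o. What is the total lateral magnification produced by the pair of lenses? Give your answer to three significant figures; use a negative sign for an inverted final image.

13.0

Lens 1: 1/d_i1 = 1/f_1 - 1/d_o1 = 1/6.5 - 1/2.5 = -0.24615 cm^-1, so d_i1 = -4.062 cm.
m_1 = -(-4.062)/2.5 = 1.6250.
With d_i1 < 0 the first image is virtual and lies on the object side; the object distance for lens 2 is d_o2 = 23.5 - (-4.062) = 27.562 cm.
Lens 2: 1/d_i2 = 1/f_2 - 1/d_o2 = 1/31.5 - 1/(27.562) = -0.00454 cm^-1, so d_i2 = -220.500 cm.
m_2 = -(-220.500)/(27.562) = 8.0000.
The system's lateral magnification is m_1 m_2 = (1.6250)(8.0000) = 13.0000.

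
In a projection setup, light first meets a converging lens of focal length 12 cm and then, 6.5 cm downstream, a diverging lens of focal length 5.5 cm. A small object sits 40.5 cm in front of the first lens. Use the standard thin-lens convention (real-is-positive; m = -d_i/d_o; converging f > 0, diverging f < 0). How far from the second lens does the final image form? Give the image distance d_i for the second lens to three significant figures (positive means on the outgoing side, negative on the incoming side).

First lens: d_i1 = 1/(1/12 - 1/40.5) = 17.053 cm.
Since 17.053 cm > 6.5 cm, the first image lies past the second lens and serves as a virtual object: d_o2 = L - d_i1 = -10.553 cm.
Second lens: d_i2 = 1/(1/(-5.5) - 1/(-10.553)) = -11.487 cm.

-11.5 cm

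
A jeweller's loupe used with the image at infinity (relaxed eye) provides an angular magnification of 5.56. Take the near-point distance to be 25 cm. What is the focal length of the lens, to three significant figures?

For the image at infinity, M = D/f.
f = D/M = 25/5.56 = 4.496 cm.

4.50 cm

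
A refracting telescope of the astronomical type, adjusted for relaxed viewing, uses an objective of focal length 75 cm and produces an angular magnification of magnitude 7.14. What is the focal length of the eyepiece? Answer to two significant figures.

11 cm

|M| = f_obj/f_eye, so f_eye = f_obj/|M| = 75/7.14 = 10.504 cm.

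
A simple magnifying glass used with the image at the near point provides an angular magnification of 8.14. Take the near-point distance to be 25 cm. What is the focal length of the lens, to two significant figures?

For the image at the near point, M = 1 + D/f.
f = D/(M - 1) = 25/(8.14 - 1) = 3.501 cm.

3.5 cm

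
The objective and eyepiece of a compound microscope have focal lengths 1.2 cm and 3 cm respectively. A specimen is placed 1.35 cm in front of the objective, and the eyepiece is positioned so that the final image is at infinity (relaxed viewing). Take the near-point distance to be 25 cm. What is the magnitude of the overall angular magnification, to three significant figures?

66.7

Objective: 1/d_i = 1/f_obj - 1/d_o = 1/1.2 - 1/1.35 = 0.09259 cm^-1, so d_i = 10.800 cm.
m_obj = -d_i/d_o = -10.800/1.35 = -8.000.
Eyepiece angular magnification (image at infinity): M_eye = D/f_e = 25/3 = 8.333.
Overall M = m_obj x M_eye = (-8.000)(8.333) = -66.67.
|M| = 66.67.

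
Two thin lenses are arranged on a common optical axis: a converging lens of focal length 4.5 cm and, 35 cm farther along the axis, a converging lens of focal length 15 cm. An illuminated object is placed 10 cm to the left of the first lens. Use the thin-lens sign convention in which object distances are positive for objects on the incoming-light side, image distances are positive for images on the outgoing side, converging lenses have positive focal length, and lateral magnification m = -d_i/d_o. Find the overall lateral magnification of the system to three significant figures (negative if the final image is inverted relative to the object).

Lens 1: 1/d_i1 = 1/f_1 - 1/d_o1 = 1/4.5 - 1/10 = 0.12222 cm^-1, so d_i1 = 8.182 cm.
m_1 = -(8.182)/10 = -0.8182.
Object distance for lens 2: d_o2 = 35 - 8.182 = 26.818 cm.
Lens 2: 1/d_i2 = 1/f_2 - 1/d_o2 = 1/15 - 1/(26.818) = 0.02938 cm^-1, so d_i2 = 34.038 cm.
m_2 = -(34.038)/(26.818) = -1.2692.
Overall magnification: m = m_1 m_2 = 1.0385.

1.04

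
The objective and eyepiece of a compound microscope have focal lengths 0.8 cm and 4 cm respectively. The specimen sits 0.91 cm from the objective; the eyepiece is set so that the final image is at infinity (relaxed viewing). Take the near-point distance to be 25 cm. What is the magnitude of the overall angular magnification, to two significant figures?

45

Objective: 1/d_i = 1/f_obj - 1/d_o = 1/0.8 - 1/0.91 = 0.15110 cm^-1, so d_i = 6.618 cm.
m_obj = -d_i/d_o = -6.618/0.91 = -7.273.
Eyepiece angular magnification (image at infinity): M_eye = D/f_e = 25/4 = 6.250.
Overall M = m_obj x M_eye = (-7.273)(6.250) = -45.45.
|M| = 45.45.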